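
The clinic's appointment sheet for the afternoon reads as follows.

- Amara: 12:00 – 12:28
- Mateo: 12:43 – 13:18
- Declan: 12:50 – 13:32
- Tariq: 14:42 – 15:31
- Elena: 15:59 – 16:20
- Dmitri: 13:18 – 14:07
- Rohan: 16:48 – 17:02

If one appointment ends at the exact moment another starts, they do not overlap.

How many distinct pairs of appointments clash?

2

Two intervals overlap when each starts before the other ends.
Sorted by start: Amara, Mateo, Declan, Dmitri, Tariq, Elena, Rohan.
Mateo starts after Amara ends, so Amara has no further overlaps.
Declan starts before Mateo ends → Mateo and Declan overlap.
Dmitri starts exactly when Mateo ends (back-to-back, no overlap), so Mateo has no further overlaps.
Dmitri starts before Declan ends → Declan and Dmitri overlap.
Tariq starts after Declan ends, so Declan has no further overlaps.
Tariq starts after Dmitri ends, so Dmitri has no further overlaps.
Elena starts after Tariq ends, so Tariq has no further overlaps.
Rohan starts after Elena ends.
Overlapping pairs: Declan & Dmitri, Declan & Mateo — 2 in total.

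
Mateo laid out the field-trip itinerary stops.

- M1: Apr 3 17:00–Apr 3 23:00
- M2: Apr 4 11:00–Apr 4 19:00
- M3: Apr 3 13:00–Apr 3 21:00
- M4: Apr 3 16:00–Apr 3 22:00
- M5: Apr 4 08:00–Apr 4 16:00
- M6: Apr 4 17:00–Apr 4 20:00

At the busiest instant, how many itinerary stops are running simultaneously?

Sweep the timeline, counting +1 at each start and −1 at each end (ends before starts at a tie):
Apr 3 13:00 start M3 → 1
Apr 3 16:00 start M4 → 2
Apr 3 17:00 start M1 → 3
Apr 3 21:00 end M3 → 2
Apr 3 22:00 end M4 → 1
Apr 3 23:00 end M1 → 0
Apr 4 08:00 start M5 → 1
Apr 4 11:00 start M2 → 2
Apr 4 16:00 end M5 → 1
Apr 4 17:00 start M6 → 2
Apr 4 19:00 end M2 → 1
Apr 4 20:00 end M6 → 0
Peak is 3, at Apr 3 17:00 (M1, M3, M4).

3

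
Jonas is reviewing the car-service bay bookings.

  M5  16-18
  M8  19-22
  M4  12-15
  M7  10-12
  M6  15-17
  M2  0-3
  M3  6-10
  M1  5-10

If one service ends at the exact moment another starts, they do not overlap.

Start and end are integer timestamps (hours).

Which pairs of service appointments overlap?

Sorted by start: M2, M1, M3, M7, M4, M6, M5, M8.
M1 starts after M2 ends; M2 is clear from here.
M3 starts before M1 ends → M1 and M3 overlap.
M7 starts exactly when M1 ends (back-to-back, no overlap); M1 is clear from here.
M7 starts exactly when M3 ends (back-to-back, no overlap); M3 is clear from here.
M4 starts exactly when M7 ends (back-to-back, no overlap); M7 is clear from here.
M6 starts exactly when M4 ends (back-to-back, no overlap); M4 is clear from here.
M5 starts before M6 ends → M6 and M5 overlap.
M8 starts after M6 ends.
M8 starts after M5 ends.

M1 & M3, M5 & M6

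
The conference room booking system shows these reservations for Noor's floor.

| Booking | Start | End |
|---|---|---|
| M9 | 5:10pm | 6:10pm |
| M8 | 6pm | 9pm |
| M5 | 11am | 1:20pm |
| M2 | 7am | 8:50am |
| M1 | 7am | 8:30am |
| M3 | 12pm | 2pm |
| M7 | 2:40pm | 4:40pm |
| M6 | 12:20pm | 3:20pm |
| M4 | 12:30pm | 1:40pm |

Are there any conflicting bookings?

Yes

Sorted by start: M1, M2, M5, M3, M6, M4, M7, M9, M8.
M2 starts before M1 ends → M1 and M2 overlap.
That's a conflict, so the schedule is not conflict-free.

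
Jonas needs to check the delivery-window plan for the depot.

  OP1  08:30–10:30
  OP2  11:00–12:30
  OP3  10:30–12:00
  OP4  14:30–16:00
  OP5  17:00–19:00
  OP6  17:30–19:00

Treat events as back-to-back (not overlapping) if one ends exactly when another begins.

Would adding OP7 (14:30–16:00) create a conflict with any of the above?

OP1: ends 10:30 at or before OP7 starts 14:30 → clear.
OP3: ends 12:00 at or before OP7 starts 14:30 → clear.
OP2: ends 12:30 at or before OP7 starts 14:30 → clear.
OP4: starts 14:30 before OP7 ends 16:00, and ends 16:00 after OP7 starts 14:30 → overlap.
OP5: starts 17:00 at or after OP7 ends 16:00 → clear.
OP6: starts 17:30 at or after OP7 ends 16:00 → clear.
OP7 overlaps OP4.

Yes — it overlaps OP4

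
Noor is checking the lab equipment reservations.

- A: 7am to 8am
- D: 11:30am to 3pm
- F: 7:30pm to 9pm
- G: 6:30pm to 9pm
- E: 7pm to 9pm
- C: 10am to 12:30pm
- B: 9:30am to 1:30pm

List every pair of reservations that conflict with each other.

Sorted by start: A, B, C, D, G, E, F.
B starts after A ends, so nothing later overlaps A either.
C starts before B ends → B and C overlap.
D starts before B ends → B and D overlap.
G starts after B ends, so nothing later overlaps B either.
D starts before C ends → C and D overlap.
G starts after C ends, so nothing later overlaps C either.
G starts after D ends, so nothing later overlaps D either.
E starts before G ends → G and E overlap.
F starts before G ends → G and F overlap.
F starts before E ends → E and F overlap.

B & C, B & D, C & D, E & F, E & G, F & G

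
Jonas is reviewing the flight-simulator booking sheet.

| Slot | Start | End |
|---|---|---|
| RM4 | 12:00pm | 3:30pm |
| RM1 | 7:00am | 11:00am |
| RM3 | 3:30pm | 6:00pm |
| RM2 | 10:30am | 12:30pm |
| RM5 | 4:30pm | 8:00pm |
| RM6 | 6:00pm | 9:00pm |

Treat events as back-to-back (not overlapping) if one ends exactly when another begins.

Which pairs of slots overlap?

Sorted by start: RM1, RM2, RM4, RM3, RM5, RM6.
RM2 starts before RM1 ends → RM1 and RM2 overlap.
RM4 starts after RM1 ends, so RM1 has no further overlaps.
RM4 starts before RM2 ends → RM2 and RM4 overlap.
RM3 starts after RM2 ends, so RM2 has no further overlaps.
RM3 starts exactly when RM4 ends (back-to-back, no overlap), so RM4 has no further overlaps.
RM5 starts before RM3 ends → RM3 and RM5 overlap.
RM6 starts exactly when RM3 ends (back-to-back, no overlap).
RM6 starts before RM5 ends → RM5 and RM6 overlap.

RM1 & RM2, RM2 & RM4, RM3 & RM5, RM5 & RM6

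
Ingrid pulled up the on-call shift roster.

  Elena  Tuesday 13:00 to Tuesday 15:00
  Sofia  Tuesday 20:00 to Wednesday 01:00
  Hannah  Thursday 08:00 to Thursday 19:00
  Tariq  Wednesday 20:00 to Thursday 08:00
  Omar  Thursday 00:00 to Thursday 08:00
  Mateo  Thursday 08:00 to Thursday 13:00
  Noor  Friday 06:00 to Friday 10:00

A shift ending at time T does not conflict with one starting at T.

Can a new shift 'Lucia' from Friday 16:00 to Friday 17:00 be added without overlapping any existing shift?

Elena: ends Tuesday 15:00 at or before Lucia starts Friday 16:00 → clear.
Sofia: ends Wednesday 01:00 at or before Lucia starts Friday 16:00 → clear.
Tariq: ends Thursday 08:00 at or before Lucia starts Friday 16:00 → clear.
Omar: ends Thursday 08:00 at or before Lucia starts Friday 16:00 → clear.
Hannah: ends Thursday 19:00 at or before Lucia starts Friday 16:00 → clear.
Mateo: ends Thursday 13:00 at or before Lucia starts Friday 16:00 → clear.
Noor: ends Friday 10:00 at or before Lucia starts Friday 16:00 → clear.

Yes — the slot is free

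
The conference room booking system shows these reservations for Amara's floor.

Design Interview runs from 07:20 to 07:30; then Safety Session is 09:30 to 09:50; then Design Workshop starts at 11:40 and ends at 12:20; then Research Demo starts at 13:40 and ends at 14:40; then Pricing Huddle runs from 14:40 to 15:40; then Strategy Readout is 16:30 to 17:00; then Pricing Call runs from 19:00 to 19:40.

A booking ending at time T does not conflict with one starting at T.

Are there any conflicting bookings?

No

Sorted by start: Design Interview, Safety Session, Design Workshop, Research Demo, Pricing Huddle, Strategy Readout, Pricing Call.
Safety Session starts after Design Interview ends; Design Interview is clear from here.
Design Workshop starts after Safety Session ends; Safety Session is clear from here.
Research Demo starts after Design Workshop ends; Design Workshop is clear from here.
Pricing Huddle starts exactly when Research Demo ends (back-to-back, no overlap); Research Demo is clear from here.
Strategy Readout starts after Pricing Huddle ends; Pricing Huddle is clear from here.
Pricing Call starts after Strategy Readout ends.
Every pair is clear; the schedule has no overlaps.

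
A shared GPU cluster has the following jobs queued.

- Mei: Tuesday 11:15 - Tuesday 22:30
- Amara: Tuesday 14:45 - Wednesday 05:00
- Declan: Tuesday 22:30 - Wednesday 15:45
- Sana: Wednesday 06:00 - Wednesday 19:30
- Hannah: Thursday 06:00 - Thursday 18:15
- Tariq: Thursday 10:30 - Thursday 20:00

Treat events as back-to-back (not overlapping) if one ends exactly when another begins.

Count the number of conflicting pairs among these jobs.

4

Sorted by start: Mei, Amara, Declan, Sana, Hannah, Tariq.
Amara starts before Mei ends → Mei and Amara overlap.
Declan starts exactly when Mei ends (back-to-back, no overlap), so Mei has no further overlaps.
Declan starts before Amara ends → Amara and Declan overlap.
Sana starts after Amara ends, so Amara has no further overlaps.
Sana starts before Declan ends → Declan and Sana overlap.
Hannah starts after Declan ends, so Declan has no further overlaps.
Hannah starts after Sana ends, so Sana has no further overlaps.
Tariq starts before Hannah ends → Hannah and Tariq overlap.
Overlapping pairs: Amara & Declan, Amara & Mei, Declan & Sana, Hannah & Tariq — 4 in total.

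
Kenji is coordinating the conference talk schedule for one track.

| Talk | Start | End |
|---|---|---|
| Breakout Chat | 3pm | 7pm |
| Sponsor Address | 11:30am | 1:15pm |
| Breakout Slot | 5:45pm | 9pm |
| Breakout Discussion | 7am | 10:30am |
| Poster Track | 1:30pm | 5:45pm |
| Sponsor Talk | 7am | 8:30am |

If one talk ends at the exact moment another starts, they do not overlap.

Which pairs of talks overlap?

Sorted by start: Breakout Discussion, Sponsor Talk, Sponsor Address, Poster Track, Breakout Chat, Breakout Slot.
Sponsor Talk starts before Breakout Discussion ends → Breakout Discussion and Sponsor Talk overlap.
Sponsor Address starts after Breakout Discussion ends; Breakout Discussion is clear from here.
Sponsor Address starts after Sponsor Talk ends; Sponsor Talk is clear from here.
Poster Track starts after Sponsor Address ends; Sponsor Address is clear from here.
Breakout Chat starts before Poster Track ends → Poster Track and Breakout Chat overlap.
Breakout Slot starts exactly when Poster Track ends (back-to-back, no overlap).
Breakout Slot starts before Breakout Chat ends → Breakout Chat and Breakout Slot overlap.

Breakout Chat & Breakout Slot, Breakout Chat & Poster Track, Breakout Discussion & Sponsor Talk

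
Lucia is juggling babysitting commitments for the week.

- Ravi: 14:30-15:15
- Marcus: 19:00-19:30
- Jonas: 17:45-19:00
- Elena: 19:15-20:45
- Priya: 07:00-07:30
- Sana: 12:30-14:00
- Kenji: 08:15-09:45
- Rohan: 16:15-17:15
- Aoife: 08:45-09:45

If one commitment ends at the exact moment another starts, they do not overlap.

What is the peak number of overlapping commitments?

2

Walk through starts and ends in time order (an end at T is processed before a start at T):
07:00 start Priya → 1
07:30 end Priya → 0
08:15 start Kenji → 1
08:45 start Aoife → 2
09:45 end Aoife → 1
09:45 end Kenji → 0
12:30 start Sana → 1
14:00 end Sana → 0
14:30 start Ravi → 1
15:15 end Ravi → 0
16:15 start Rohan → 1
17:15 end Rohan → 0
17:45 start Jonas → 1
19:00 end Jonas → 0
19:00 start Marcus → 1
19:15 start Elena → 2
19:30 end Marcus → 1
20:45 end Elena → 0
Peak is 2, at 08:45 (Aoife, Kenji).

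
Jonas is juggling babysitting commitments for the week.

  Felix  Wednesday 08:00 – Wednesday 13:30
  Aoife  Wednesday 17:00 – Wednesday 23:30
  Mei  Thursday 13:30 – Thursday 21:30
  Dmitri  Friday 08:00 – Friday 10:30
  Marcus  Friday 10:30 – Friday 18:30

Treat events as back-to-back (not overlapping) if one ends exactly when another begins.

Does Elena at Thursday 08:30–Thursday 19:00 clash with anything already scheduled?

Yes — it overlaps Mei

Felix: ends Wednesday 13:30 at or before Elena starts Thursday 08:30 → clear.
Aoife: ends Wednesday 23:30 at or before Elena starts Thursday 08:30 → clear.
Mei: starts Thursday 13:30 before Elena ends Thursday 19:00, and ends Thursday 21:30 after Elena starts Thursday 08:30 → overlap.
Dmitri: starts Friday 08:00 at or after Elena ends Thursday 19:00 → clear.
Marcus: starts Friday 10:30 at or after Elena ends Thursday 19:00 → clear.
Elena overlaps Mei.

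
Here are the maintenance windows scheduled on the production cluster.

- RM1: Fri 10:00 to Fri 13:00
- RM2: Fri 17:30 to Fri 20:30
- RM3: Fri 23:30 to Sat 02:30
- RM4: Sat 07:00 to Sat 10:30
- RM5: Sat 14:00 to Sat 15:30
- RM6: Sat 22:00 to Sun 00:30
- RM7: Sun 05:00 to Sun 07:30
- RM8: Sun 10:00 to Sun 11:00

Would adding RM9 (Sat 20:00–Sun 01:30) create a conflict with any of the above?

Yes — it overlaps RM6

RM1: ends Fri 13:00 at or before RM9 starts Sat 20:00 → clear.
RM2: ends Fri 20:30 at or before RM9 starts Sat 20:00 → clear.
RM3: ends Sat 02:30 at or before RM9 starts Sat 20:00 → clear.
RM4: ends Sat 10:30 at or before RM9 starts Sat 20:00 → clear.
RM5: ends Sat 15:30 at or before RM9 starts Sat 20:00 → clear.
RM6: starts Sat 22:00 before RM9 ends Sun 01:30, and ends Sun 00:30 after RM9 starts Sat 20:00 → overlap.
RM7: starts Sun 05:00 at or after RM9 ends Sun 01:30 → clear.
RM8: starts Sun 10:00 at or after RM9 ends Sun 01:30 → clear.
RM9 overlaps RM6.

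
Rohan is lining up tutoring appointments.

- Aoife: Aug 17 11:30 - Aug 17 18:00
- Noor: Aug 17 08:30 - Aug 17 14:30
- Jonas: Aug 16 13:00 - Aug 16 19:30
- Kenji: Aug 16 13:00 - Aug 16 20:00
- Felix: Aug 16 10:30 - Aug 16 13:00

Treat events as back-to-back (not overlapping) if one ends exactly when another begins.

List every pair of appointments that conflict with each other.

Sorted by start: Felix, Kenji, Jonas, Noor, Aoife.
Kenji starts exactly when Felix ends (back-to-back, no overlap) — done with Felix.
Jonas starts before Kenji ends → Kenji and Jonas overlap.
Noor starts after Kenji ends — done with Kenji.
Noor starts after Jonas ends — done with Jonas.
Aoife starts before Noor ends → Noor and Aoife overlap.

Aoife & Noor, Jonas & Kenji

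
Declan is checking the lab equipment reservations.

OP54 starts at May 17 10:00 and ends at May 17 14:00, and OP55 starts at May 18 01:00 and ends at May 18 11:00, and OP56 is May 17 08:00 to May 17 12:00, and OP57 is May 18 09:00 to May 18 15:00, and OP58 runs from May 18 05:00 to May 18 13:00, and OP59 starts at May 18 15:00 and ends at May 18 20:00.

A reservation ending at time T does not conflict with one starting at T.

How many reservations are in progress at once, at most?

Sweep the timeline, counting +1 at each start and −1 at each end (ends before starts at a tie):
May 17 08:00 start OP56 → 1
May 17 10:00 start OP54 → 2
May 17 12:00 end OP56 → 1
May 17 14:00 end OP54 → 0
May 18 01:00 start OP55 → 1
May 18 05:00 start OP58 → 2
May 18 09:00 start OP57 → 3
May 18 11:00 end OP55 → 2
May 18 13:00 end OP58 → 1
May 18 15:00 end OP57 → 0
May 18 15:00 start OP59 → 1
May 18 20:00 end OP59 → 0
Peak is 3, at May 18 09:00 (OP55, OP57, OP58).

3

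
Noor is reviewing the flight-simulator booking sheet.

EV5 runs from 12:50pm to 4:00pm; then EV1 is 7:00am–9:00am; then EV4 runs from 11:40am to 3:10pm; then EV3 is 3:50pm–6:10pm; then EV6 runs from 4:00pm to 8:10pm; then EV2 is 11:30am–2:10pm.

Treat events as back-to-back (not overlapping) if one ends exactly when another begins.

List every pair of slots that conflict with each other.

EV2 & EV4, EV2 & EV5, EV3 & EV5, EV3 & EV6, EV4 & EV5

Sorted by start: EV1, EV2, EV4, EV5, EV3, EV6.
EV2 starts after EV1 ends, so EV1 has no further overlaps.
EV4 starts before EV2 ends → EV2 and EV4 overlap.
EV5 starts before EV2 ends → EV2 and EV5 overlap.
EV3 starts after EV2 ends, so EV2 has no further overlaps.
EV5 starts before EV4 ends → EV4 and EV5 overlap.
EV3 starts after EV4 ends, so EV4 has no further overlaps.
EV3 starts before EV5 ends → EV5 and EV3 overlap.
EV6 starts exactly when EV5 ends (back-to-back, no overlap).
EV6 starts before EV3 ends → EV3 and EV6 overlap.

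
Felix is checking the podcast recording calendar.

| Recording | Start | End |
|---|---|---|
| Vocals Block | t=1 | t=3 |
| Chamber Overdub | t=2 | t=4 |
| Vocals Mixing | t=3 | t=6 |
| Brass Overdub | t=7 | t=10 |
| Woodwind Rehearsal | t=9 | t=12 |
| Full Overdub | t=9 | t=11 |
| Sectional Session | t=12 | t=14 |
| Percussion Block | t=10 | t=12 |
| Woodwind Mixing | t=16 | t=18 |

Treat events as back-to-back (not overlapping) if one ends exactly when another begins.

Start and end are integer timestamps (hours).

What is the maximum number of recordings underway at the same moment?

Walk through starts and ends in time order (an end at T is processed before a start at T):
t=1 start Vocals Block → 1
t=2 start Chamber Overdub → 2
t=3 end Vocals Block → 1
t=3 start Vocals Mixing → 2
t=4 end Chamber Overdub → 1
t=6 end Vocals Mixing → 0
t=7 start Brass Overdub → 1
t=9 start Full Overdub → 2
t=9 start Woodwind Rehearsal → 3
t=10 end Brass Overdub → 2
t=10 start Percussion Block → 3
t=11 end Full Overdub → 2
t=12 end Percussion Block → 1
t=12 end Woodwind Rehearsal → 0
t=12 start Sectional Session → 1
t=14 end Sectional Session → 0
t=16 start Woodwind Mixing → 1
t=18 end Woodwind Mixing → 0
Peak is 3, at t=9 (Brass Overdub, Full Overdub, Woodwind Rehearsal).

3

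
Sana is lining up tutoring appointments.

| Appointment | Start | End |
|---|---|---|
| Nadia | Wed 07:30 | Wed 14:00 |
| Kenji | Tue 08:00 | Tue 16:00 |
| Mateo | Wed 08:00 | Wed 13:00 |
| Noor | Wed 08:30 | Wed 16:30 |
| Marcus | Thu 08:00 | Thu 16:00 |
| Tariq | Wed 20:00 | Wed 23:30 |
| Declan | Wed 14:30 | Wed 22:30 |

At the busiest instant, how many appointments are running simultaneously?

3

Walk through starts and ends in time order (an end at T is processed before a start at T):
Tue 08:00 start Kenji → 1
Tue 16:00 end Kenji → 0
Wed 07:30 start Nadia → 1
Wed 08:00 start Mateo → 2
Wed 08:30 start Noor → 3
Wed 13:00 end Mateo → 2
Wed 14:00 end Nadia → 1
Wed 14:30 start Declan → 2
Wed 16:30 end Noor → 1
Wed 20:00 start Tariq → 2
Wed 22:30 end Declan → 1
Wed 23:30 end Tariq → 0
Thu 08:00 start Marcus → 1
Thu 16:00 end Marcus → 0
Peak is 3, at Wed 08:30 (Mateo, Nadia, Noor).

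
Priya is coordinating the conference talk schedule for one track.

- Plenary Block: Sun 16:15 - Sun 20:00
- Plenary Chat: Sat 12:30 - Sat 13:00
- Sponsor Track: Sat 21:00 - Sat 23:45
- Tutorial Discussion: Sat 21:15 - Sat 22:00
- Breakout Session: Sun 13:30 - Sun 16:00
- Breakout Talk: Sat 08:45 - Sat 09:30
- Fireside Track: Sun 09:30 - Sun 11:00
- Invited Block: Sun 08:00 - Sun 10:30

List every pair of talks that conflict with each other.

Sorted by start: Breakout Talk, Plenary Chat, Sponsor Track, Tutorial Discussion, Invited Block, Fireside Track, Breakout Session, Plenary Block.
Plenary Chat starts after Breakout Talk ends, so nothing later overlaps Breakout Talk either.
Sponsor Track starts after Plenary Chat ends, so nothing later overlaps Plenary Chat either.
Tutorial Discussion starts before Sponsor Track ends → Sponsor Track and Tutorial Discussion overlap.
Invited Block starts after Sponsor Track ends, so nothing later overlaps Sponsor Track either.
Invited Block starts after Tutorial Discussion ends, so nothing later overlaps Tutorial Discussion either.
Fireside Track starts before Invited Block ends → Invited Block and Fireside Track overlap.
Breakout Session starts after Invited Block ends, so nothing later overlaps Invited Block either.
Breakout Session starts after Fireside Track ends, so nothing later overlaps Fireside Track either.
Plenary Block starts after Breakout Session ends.

Fireside Track & Invited Block, Sponsor Track & Tutorial Discussion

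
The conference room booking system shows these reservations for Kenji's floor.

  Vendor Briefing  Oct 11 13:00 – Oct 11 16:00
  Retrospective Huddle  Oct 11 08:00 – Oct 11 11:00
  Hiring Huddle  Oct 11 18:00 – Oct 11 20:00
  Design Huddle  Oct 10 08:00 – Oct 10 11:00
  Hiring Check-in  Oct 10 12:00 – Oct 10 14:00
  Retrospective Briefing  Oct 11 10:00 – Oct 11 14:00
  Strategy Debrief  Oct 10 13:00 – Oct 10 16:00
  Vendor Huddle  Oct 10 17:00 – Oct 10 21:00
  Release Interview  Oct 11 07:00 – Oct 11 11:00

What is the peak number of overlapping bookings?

Sort all start/end points and keep a running count:
Oct 10 08:00 start Design Huddle → 1
Oct 10 11:00 end Design Huddle → 0
Oct 10 12:00 start Hiring Check-in → 1
Oct 10 13:00 start Strategy Debrief → 2
Oct 10 14:00 end Hiring Check-in → 1
Oct 10 16:00 end Strategy Debrief → 0
Oct 10 17:00 start Vendor Huddle → 1
Oct 10 21:00 end Vendor Huddle → 0
Oct 11 07:00 start Release Interview → 1
Oct 11 08:00 start Retrospective Huddle → 2
Oct 11 10:00 start Retrospective Briefing → 3
Oct 11 11:00 end Release Interview → 2
Oct 11 11:00 end Retrospective Huddle → 1
Oct 11 13:00 start Vendor Briefing → 2
Oct 11 14:00 end Retrospective Briefing → 1
Oct 11 16:00 end Vendor Briefing → 0
Oct 11 18:00 start Hiring Huddle → 1
Oct 11 20:00 end Hiring Huddle → 0
Peak is 3, at Oct 11 10:00 (Release Interview, Retrospective Briefing, Retrospective Huddle).

3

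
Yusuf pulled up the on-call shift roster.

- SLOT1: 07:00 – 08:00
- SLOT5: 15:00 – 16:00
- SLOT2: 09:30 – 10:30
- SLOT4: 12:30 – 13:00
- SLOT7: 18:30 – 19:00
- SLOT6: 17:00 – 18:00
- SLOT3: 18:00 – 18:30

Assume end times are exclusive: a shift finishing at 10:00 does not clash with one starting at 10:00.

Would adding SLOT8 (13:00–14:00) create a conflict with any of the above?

No — it doesn't clash with anything

SLOT1: ends 08:00 at or before SLOT8 starts 13:00 → clear.
SLOT2: ends 10:30 at or before SLOT8 starts 13:00 → clear.
SLOT4: ends 13:00 at or before SLOT8 starts 13:00 → clear.
SLOT5: starts 15:00 at or after SLOT8 ends 14:00 → clear.
SLOT6: starts 17:00 at or after SLOT8 ends 14:00 → clear.
SLOT3: starts 18:00 at or after SLOT8 ends 14:00 → clear.
SLOT7: starts 18:30 at or after SLOT8 ends 14:00 → clear.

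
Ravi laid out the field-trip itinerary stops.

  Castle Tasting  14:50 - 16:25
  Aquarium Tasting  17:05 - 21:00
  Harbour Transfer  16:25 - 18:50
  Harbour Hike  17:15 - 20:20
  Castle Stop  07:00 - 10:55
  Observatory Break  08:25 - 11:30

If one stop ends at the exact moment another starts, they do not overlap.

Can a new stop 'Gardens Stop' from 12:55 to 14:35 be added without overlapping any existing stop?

Yes — the slot is free

Castle Stop: ends 10:55 at or before Gardens Stop starts 12:55 → clear.
Observatory Break: ends 11:30 at or before Gardens Stop starts 12:55 → clear.
Castle Tasting: starts 14:50 at or after Gardens Stop ends 14:35 → clear.
Harbour Transfer: starts 16:25 at or after Gardens Stop ends 14:35 → clear.
Aquarium Tasting: starts 17:05 at or after Gardens Stop ends 14:35 → clear.
Harbour Hike: starts 17:15 at or after Gardens Stop ends 14:35 → clear.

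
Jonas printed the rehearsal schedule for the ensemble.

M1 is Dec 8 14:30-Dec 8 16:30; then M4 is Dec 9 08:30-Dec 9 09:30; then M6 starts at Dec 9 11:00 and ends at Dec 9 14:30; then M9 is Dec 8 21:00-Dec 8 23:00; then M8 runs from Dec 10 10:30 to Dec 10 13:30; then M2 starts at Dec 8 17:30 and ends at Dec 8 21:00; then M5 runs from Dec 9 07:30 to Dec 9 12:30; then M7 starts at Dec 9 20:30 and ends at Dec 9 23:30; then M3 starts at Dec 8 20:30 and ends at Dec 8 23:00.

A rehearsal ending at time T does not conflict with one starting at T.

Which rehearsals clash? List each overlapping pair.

M2 & M3, M3 & M9, M4 & M5, M5 & M6

Sorted by start: M1, M2, M3, M9, M5, M4, M6, M7, M8.
M2 starts after M1 ends — done with M1.
M3 starts before M2 ends → M2 and M3 overlap.
M9 starts exactly when M2 ends (back-to-back, no overlap) — done with M2.
M9 starts before M3 ends → M3 and M9 overlap.
M5 starts after M3 ends — done with M3.
M5 starts after M9 ends — done with M9.
M4 starts before M5 ends → M5 and M4 overlap.
M6 starts before M5 ends → M5 and M6 overlap.
M7 starts after M5 ends — done with M5.
M6 starts after M4 ends — done with M4.
M7 starts after M6 ends — done with M6.
M8 starts after M7 ends.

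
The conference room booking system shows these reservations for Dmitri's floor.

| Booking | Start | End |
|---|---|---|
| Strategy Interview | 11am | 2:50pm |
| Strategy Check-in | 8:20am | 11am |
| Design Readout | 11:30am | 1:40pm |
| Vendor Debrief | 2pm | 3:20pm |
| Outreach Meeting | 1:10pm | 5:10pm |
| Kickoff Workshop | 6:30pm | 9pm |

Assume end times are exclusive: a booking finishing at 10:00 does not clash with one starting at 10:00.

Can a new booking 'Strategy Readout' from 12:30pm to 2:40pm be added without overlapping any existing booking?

No — it overlaps Design Readout, Outreach Meeting, Strategy Interview, Vendor Debrief

Strategy Check-in: ends 11am at or before Strategy Readout starts 12:30pm → clear.
Strategy Interview: starts 11am before Strategy Readout ends 2:40pm, and ends 2:50pm after Strategy Readout starts 12:30pm → overlap.
Design Readout: starts 11:30am before Strategy Readout ends 2:40pm, and ends 1:40pm after Strategy Readout starts 12:30pm → overlap.
Outreach Meeting: starts 1:10pm before Strategy Readout ends 2:40pm, and ends 5:10pm after Strategy Readout starts 12:30pm → overlap.
Vendor Debrief: starts 2pm before Strategy Readout ends 2:40pm, and ends 3:20pm after Strategy Readout starts 12:30pm → overlap.
Kickoff Workshop: starts 6:30pm at or after Strategy Readout ends 2:40pm → clear.
Strategy Readout overlaps Design Readout, Outreach Meeting, Strategy Interview, Vendor Debrief.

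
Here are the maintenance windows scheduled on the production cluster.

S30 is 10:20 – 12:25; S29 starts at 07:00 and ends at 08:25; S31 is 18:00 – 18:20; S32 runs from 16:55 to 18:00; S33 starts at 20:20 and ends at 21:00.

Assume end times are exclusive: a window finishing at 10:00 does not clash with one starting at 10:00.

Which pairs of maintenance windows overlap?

Sorted by start: S29, S30, S32, S31, S33.
S30 starts after S29 ends, so S29 has no further overlaps.
S32 starts after S30 ends, so S30 has no further overlaps.
S31 starts exactly when S32 ends (back-to-back, no overlap), so S32 has no further overlaps.
S33 starts after S31 ends.

no conflicts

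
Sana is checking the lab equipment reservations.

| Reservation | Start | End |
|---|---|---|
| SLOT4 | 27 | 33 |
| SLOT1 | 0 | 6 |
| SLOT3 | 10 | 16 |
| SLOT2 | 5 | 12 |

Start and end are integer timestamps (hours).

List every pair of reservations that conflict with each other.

Sorted by start: SLOT1, SLOT2, SLOT3, SLOT4.
SLOT2 starts before SLOT1 ends → SLOT1 and SLOT2 overlap.
SLOT3 starts after SLOT1 ends; SLOT1 is clear from here.
SLOT3 starts before SLOT2 ends → SLOT2 and SLOT3 overlap.
SLOT4 starts after SLOT2 ends.
SLOT4 starts after SLOT3 ends.

SLOT1 & SLOT2, SLOT2 & SLOT3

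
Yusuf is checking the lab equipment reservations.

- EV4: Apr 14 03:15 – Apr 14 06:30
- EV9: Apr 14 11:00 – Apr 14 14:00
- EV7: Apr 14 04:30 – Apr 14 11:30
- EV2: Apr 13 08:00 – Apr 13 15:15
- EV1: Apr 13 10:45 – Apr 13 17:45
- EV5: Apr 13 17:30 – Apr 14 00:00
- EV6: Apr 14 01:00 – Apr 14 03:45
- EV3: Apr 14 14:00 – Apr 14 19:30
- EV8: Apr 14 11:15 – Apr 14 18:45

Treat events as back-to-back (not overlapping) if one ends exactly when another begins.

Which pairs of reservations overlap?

EV1 & EV2, EV1 & EV5, EV3 & EV8, EV4 & EV6, EV4 & EV7, EV7 & EV8, EV7 & EV9, EV8 & EV9

Sorted by start: EV2, EV1, EV5, EV6, EV4, EV7, EV9, EV8, EV3.
EV1 starts before EV2 ends → EV2 and EV1 overlap.
EV5 starts after EV2 ends; EV2 is clear from here.
EV5 starts before EV1 ends → EV1 and EV5 overlap.
EV6 starts after EV1 ends; EV1 is clear from here.
EV6 starts after EV5 ends; EV5 is clear from here.
EV4 starts before EV6 ends → EV6 and EV4 overlap.
EV7 starts after EV6 ends; EV6 is clear from here.
EV7 starts before EV4 ends → EV4 and EV7 overlap.
EV9 starts after EV4 ends; EV4 is clear from here.
EV9 starts before EV7 ends → EV7 and EV9 overlap.
EV8 starts before EV7 ends → EV7 and EV8 overlap.
EV3 starts after EV7 ends.
EV8 starts before EV9 ends → EV9 and EV8 overlap.
EV3 starts exactly when EV9 ends (back-to-back, no overlap).
EV3 starts before EV8 ends → EV8 and EV3 overlap.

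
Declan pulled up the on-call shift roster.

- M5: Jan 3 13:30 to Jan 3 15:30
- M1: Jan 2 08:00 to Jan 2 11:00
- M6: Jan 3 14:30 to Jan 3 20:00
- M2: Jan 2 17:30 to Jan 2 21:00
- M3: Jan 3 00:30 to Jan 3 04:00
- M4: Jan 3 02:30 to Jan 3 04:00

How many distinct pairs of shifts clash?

Sorted by start: M1, M2, M3, M4, M5, M6.
M2 starts after M1 ends; M1 is clear from here.
M3 starts after M2 ends; M2 is clear from here.
M4 starts before M3 ends → M3 and M4 overlap.
M5 starts after M3 ends; M3 is clear from here.
M5 starts after M4 ends; M4 is clear from here.
M6 starts before M5 ends → M5 and M6 overlap.
Overlapping pairs: M3 & M4, M5 & M6 — 2 in total.

2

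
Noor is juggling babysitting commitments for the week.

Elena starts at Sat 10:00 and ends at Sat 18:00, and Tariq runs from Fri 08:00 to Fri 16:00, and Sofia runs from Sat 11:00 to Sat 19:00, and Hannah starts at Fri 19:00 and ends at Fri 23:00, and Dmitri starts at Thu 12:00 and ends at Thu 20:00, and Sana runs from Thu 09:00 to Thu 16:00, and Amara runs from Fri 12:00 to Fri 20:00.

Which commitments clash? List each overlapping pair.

Amara & Hannah, Amara & Tariq, Dmitri & Sana, Elena & Sofia

Check each pair: they overlap iff neither finishes before the other starts.
Sorted by start: Sana, Dmitri, Tariq, Amara, Hannah, Elena, Sofia.
Dmitri starts before Sana ends → Sana and Dmitri overlap.
Tariq starts after Sana ends; Sana is clear from here.
Tariq starts after Dmitri ends; Dmitri is clear from here.
Amara starts before Tariq ends → Tariq and Amara overlap.
Hannah starts after Tariq ends; Tariq is clear from here.
Hannah starts before Amara ends → Amara and Hannah overlap.
Elena starts after Amara ends; Amara is clear from here.
Elena starts after Hannah ends; Hannah is clear from here.
Sofia starts before Elena ends → Elena and Sofia overlap.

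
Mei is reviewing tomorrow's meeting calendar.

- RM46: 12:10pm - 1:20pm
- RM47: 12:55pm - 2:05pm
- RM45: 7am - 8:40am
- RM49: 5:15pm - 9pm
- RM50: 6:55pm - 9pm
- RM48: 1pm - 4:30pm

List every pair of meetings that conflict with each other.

RM46 & RM47, RM46 & RM48, RM47 & RM48, RM49 & RM50

Sorted by start: RM45, RM46, RM47, RM48, RM49, RM50.
RM46 starts after RM45 ends, so nothing later overlaps RM45 either.
RM47 starts before RM46 ends → RM46 and RM47 overlap.
RM48 starts before RM46 ends → RM46 and RM48 overlap.
RM49 starts after RM46 ends, so nothing later overlaps RM46 either.
RM48 starts before RM47 ends → RM47 and RM48 overlap.
RM49 starts after RM47 ends, so nothing later overlaps RM47 either.
RM49 starts after RM48 ends, so nothing later overlaps RM48 either.
RM50 starts before RM49 ends → RM49 and RM50 overlap.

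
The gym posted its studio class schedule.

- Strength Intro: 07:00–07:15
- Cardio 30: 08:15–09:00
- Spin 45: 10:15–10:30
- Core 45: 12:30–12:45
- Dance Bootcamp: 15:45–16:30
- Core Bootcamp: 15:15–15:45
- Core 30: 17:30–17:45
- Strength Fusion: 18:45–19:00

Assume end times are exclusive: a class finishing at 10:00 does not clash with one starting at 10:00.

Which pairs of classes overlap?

Check each pair: they overlap iff neither finishes before the other starts.
Sorted by start: Strength Intro, Cardio 30, Spin 45, Core 45, Core Bootcamp, Dance Bootcamp, Core 30, Strength Fusion.
Cardio 30 starts after Strength Intro ends, so nothing later overlaps Strength Intro either.
Spin 45 starts after Cardio 30 ends, so nothing later overlaps Cardio 30 either.
Core 45 starts after Spin 45 ends, so nothing later overlaps Spin 45 either.
Core Bootcamp starts after Core 45 ends, so nothing later overlaps Core 45 either.
Dance Bootcamp starts exactly when Core Bootcamp ends (back-to-back, no overlap), so nothing later overlaps Core Bootcamp either.
Core 30 starts after Dance Bootcamp ends, so nothing later overlaps Dance Bootcamp either.
Strength Fusion starts after Core 30 ends.

no overlapping pairs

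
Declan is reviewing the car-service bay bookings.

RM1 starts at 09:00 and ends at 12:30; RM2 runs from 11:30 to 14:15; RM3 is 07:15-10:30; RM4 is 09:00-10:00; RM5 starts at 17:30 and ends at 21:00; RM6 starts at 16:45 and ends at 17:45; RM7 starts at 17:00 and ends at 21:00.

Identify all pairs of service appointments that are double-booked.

Sorted by start: RM3, RM1, RM4, RM2, RM6, RM7, RM5.
RM1 starts before RM3 ends → RM3 and RM1 overlap.
RM4 starts before RM3 ends → RM3 and RM4 overlap.
RM2 starts after RM3 ends; RM3 is clear from here.
RM4 starts before RM1 ends → RM1 and RM4 overlap.
RM2 starts before RM1 ends → RM1 and RM2 overlap.
RM6 starts after RM1 ends; RM1 is clear from here.
RM2 starts after RM4 ends; RM4 is clear from here.
RM6 starts after RM2 ends; RM2 is clear from here.
RM7 starts before RM6 ends → RM6 and RM7 overlap.
RM5 starts before RM6 ends → RM6 and RM5 overlap.
RM5 starts before RM7 ends → RM7 and RM5 overlap.

RM1 & RM2, RM1 & RM3, RM1 & RM4, RM3 & RM4, RM5 & RM6, RM5 & RM7, RM6 & RM7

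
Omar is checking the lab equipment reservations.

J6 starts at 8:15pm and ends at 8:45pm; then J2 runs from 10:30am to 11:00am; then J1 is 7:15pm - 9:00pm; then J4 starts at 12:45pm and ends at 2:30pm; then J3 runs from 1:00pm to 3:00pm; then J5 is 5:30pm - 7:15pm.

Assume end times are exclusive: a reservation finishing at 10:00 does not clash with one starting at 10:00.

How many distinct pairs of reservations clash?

2

Sorted by start: J2, J4, J3, J5, J1, J6.
J4 starts after J2 ends — done with J2.
J3 starts before J4 ends → J4 and J3 overlap.
J5 starts after J4 ends — done with J4.
J5 starts after J3 ends — done with J3.
J1 starts exactly when J5 ends (back-to-back, no overlap) — done with J5.
J6 starts before J1 ends → J1 and J6 overlap.
Overlapping pairs: J1 & J6, J3 & J4 — 2 in total.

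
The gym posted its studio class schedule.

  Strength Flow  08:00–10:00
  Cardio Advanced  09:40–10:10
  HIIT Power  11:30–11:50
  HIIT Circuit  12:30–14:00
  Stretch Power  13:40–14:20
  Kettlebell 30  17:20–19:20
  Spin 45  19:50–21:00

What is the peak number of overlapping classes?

Walk through starts and ends in time order (an end at T is processed before a start at T):
08:00 start Strength Flow → 1
09:40 start Cardio Advanced → 2
10:00 end Strength Flow → 1
10:10 end Cardio Advanced → 0
11:30 start HIIT Power → 1
11:50 end HIIT Power → 0
12:30 start HIIT Circuit → 1
13:40 start Stretch Power → 2
14:00 end HIIT Circuit → 1
14:20 end Stretch Power → 0
17:20 start Kettlebell 30 → 1
19:20 end Kettlebell 30 → 0
19:50 start Spin 45 → 1
21:00 end Spin 45 → 0
Peak is 2, at 09:40 (Cardio Advanced, Strength Flow).

2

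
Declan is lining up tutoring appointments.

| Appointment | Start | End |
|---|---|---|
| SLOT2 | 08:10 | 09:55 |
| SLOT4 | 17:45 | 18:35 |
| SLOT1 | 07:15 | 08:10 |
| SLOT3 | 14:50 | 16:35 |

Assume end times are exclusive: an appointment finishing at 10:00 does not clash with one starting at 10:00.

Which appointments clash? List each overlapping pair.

no conflicts

Two intervals overlap when each starts before the other ends.
Sorted by start: SLOT1, SLOT2, SLOT3, SLOT4.
SLOT2 starts exactly when SLOT1 ends (back-to-back, no overlap), so nothing later overlaps SLOT1 either.
SLOT3 starts after SLOT2 ends, so nothing later overlaps SLOT2 either.
SLOT4 starts after SLOT3 ends.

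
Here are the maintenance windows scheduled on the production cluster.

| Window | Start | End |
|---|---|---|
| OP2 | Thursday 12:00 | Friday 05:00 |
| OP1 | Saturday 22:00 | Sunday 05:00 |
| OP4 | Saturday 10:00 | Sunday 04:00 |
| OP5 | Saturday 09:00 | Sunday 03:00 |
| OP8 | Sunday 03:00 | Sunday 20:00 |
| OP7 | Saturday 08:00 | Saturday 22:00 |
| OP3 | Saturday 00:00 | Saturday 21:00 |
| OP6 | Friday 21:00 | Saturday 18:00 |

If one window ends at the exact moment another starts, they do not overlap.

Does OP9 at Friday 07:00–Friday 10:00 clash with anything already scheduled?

OP2: ends Friday 05:00 at or before OP9 starts Friday 07:00 → clear.
OP6: starts Friday 21:00 at or after OP9 ends Friday 10:00 → clear.
OP3: starts Saturday 00:00 at or after OP9 ends Friday 10:00 → clear.
OP7: starts Saturday 08:00 at or after OP9 ends Friday 10:00 → clear.
OP5: starts Saturday 09:00 at or after OP9 ends Friday 10:00 → clear.
OP4: starts Saturday 10:00 at or after OP9 ends Friday 10:00 → clear.
OP1: starts Saturday 22:00 at or after OP9 ends Friday 10:00 → clear.
OP8: starts Sunday 03:00 at or after OP9 ends Friday 10:00 → clear.

No — it doesn't clash with anything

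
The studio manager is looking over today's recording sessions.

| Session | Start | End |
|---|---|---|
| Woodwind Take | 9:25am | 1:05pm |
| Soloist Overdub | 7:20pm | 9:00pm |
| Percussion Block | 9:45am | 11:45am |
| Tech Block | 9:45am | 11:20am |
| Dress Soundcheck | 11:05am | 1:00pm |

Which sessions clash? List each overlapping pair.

Check each pair: they overlap iff neither finishes before the other starts.
Sorted by start: Woodwind Take, Tech Block, Percussion Block, Dress Soundcheck, Soloist Overdub.
Tech Block starts before Woodwind Take ends → Woodwind Take and Tech Block overlap.
Percussion Block starts before Woodwind Take ends → Woodwind Take and Percussion Block overlap.
Dress Soundcheck starts before Woodwind Take ends → Woodwind Take and Dress Soundcheck overlap.
Soloist Overdub starts after Woodwind Take ends.
Percussion Block starts before Tech Block ends → Tech Block and Percussion Block overlap.
Dress Soundcheck starts before Tech Block ends → Tech Block and Dress Soundcheck overlap.
Soloist Overdub starts after Tech Block ends.
Dress Soundcheck starts before Percussion Block ends → Percussion Block and Dress Soundcheck overlap.
Soloist Overdub starts after Percussion Block ends.
Soloist Overdub starts after Dress Soundcheck ends.

Dress Soundcheck & Percussion Block, Dress Soundcheck & Tech Block, Dress Soundcheck & Woodwind Take, Percussion Block & Tech Block, Percussion Block & Woodwind Take, Tech Block & Woodwind Take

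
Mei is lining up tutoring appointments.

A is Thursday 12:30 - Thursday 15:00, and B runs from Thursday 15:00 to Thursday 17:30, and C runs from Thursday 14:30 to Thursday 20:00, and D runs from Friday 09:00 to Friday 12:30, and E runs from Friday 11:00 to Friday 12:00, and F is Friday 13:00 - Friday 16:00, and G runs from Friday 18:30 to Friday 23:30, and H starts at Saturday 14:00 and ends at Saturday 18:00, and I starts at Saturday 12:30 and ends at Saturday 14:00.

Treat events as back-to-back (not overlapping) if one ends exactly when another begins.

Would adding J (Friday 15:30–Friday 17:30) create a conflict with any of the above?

A: ends Thursday 15:00 at or before J starts Friday 15:30 → clear.
C: ends Thursday 20:00 at or before J starts Friday 15:30 → clear.
B: ends Thursday 17:30 at or before J starts Friday 15:30 → clear.
D: ends Friday 12:30 at or before J starts Friday 15:30 → clear.
E: ends Friday 12:00 at or before J starts Friday 15:30 → clear.
F: starts Friday 13:00 before J ends Friday 17:30, and ends Friday 16:00 after J starts Friday 15:30 → overlap.
G: starts Friday 18:30 at or after J ends Friday 17:30 → clear.
I: starts Saturday 12:30 at or after J ends Friday 17:30 → clear.
H: starts Saturday 14:00 at or after J ends Friday 17:30 → clear.
J overlaps F.

Yes — it overlaps F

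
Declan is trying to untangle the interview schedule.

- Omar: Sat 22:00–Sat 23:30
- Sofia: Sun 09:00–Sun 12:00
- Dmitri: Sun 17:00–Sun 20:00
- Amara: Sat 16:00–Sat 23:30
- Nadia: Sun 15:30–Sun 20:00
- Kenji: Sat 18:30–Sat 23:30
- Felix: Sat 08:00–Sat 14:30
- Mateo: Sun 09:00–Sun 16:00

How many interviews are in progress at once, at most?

Sort all start/end points and keep a running count:
Sat 08:00 start Felix → 1
Sat 14:30 end Felix → 0
Sat 16:00 start Amara → 1
Sat 18:30 start Kenji → 2
Sat 22:00 start Omar → 3
Sat 23:30 end Amara → 2
Sat 23:30 end Kenji → 1
Sat 23:30 end Omar → 0
Sun 09:00 start Mateo → 1
Sun 09:00 start Sofia → 2
Sun 12:00 end Sofia → 1
Sun 15:30 start Nadia → 2
Sun 16:00 end Mateo → 1
Sun 17:00 start Dmitri → 2
Sun 20:00 end Dmitri → 1
Sun 20:00 end Nadia → 0
Peak is 3, at Sat 22:00 (Amara, Kenji, Omar).

3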